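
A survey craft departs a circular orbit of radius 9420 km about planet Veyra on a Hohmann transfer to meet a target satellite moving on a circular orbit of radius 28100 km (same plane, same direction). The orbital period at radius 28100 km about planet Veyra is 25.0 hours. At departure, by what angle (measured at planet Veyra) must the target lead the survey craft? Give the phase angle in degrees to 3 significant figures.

φ = 81.8°

From Kepler's third law T² = 4π²r³/μ at r = 28100 km, T = 25.0 hours = 25.0 × 3600 s = 90000 s: μ = 4π²r³/T² = 1.08142×10^5 km³/s².
Semi-major axis of the transfer orbit: a_t = (9420 + 28100)/2 = 18760 km.
The half-period of the transfer ellipse is t = π√(a_t³/μ) = 24547 s.
Target angular speed ω₂ = √(μ/r₂³) = 6.9813×10^-5 rad/s.
Angle swept by the target during transfer: ω₂·t = 1.7137 rad = 98.19°.
Arrival is 180° from departure on the ellipse, so φ = 180° − 98.19° = 81.8°.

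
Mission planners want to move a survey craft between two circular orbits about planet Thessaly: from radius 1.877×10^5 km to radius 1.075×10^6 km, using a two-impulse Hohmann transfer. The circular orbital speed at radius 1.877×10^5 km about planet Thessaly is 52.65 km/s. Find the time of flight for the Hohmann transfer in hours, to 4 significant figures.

t = 19.19 hours

From the circular-orbit relation v² = μ/r at r = 1.877×10^5 km: μ = v²r = (52.65)² × 1.877×10^5 = 5.20309×10^8 km³/s².
Transfer-ellipse semi-major axis a_t = (r₁ + r₂)/2 = (1.877×10^5 + 1.075×10^6)/2 = 6.3135×10^5 km.
Half the transfer-orbit period gives t = π√(a_t³/μ) = 69090 s.
Converting: 69090 s ÷ 3600 s/hour = 19.19 hours.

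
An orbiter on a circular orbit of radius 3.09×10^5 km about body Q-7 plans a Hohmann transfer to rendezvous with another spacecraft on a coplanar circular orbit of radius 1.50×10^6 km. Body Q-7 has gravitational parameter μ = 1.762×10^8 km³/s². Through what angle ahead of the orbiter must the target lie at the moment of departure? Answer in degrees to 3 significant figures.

φ = 95.7°

The Hohmann ellipse has a_t = (r₁ + r₂)/2 = 9.045×10^5 km.
Transfer time t = π√(a_t³/μ) = 2.036×10^5 s.
Target angular speed ω₂ = √(μ/r₂³) = 7.225×10^-6 rad/s.
Angle swept by the target during transfer: ω₂·t = 1.471 rad = 84.28°.
Arrival is 180° from departure on the ellipse, so φ = 180° − 84.28° = 95.7°.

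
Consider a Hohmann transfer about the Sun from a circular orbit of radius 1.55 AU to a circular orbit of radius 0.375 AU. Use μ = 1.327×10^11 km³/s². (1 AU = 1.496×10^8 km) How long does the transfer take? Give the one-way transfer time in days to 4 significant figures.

t = 172.5 days

In km: r₁ = 1.55 × 1.496×10^8 = 2.3188×10^8 km; r₂ = 0.375 × 1.496×10^8 = 5.610×10^7 km.
Transfer-ellipse semi-major axis a_t = (r₁ + r₂)/2 = (2.3188×10^8 + 5.610×10^7)/2 = 1.4399×10^8 km.
Transfer time t = π√(a_t³/μ) = π√((1.4399×10^8)³ / 1.327×10^11) = 1.490×10^7 s.
Converting: 1.490×10^7 s ÷ 86400 s/day = 172.5 days.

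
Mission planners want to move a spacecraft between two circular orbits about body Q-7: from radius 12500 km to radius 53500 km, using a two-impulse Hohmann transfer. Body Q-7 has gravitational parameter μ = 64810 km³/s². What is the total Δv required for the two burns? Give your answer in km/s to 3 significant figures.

Δv = 1.05 km/s

Semi-major axis of the transfer orbit: a_t = (12500 + 53500)/2 = 33000 km.
Circular speed at r₁: v₁ = √(μ/r₁) = √(64810/12500) = 2.27702 km/s.
On the transfer ellipse at r₁, vis-viva equation gives v_p = √[μ(2/r₁ − 1/a_t)] = 2.89925 km/s.
First burn Δv₁ = |v_p − v₁| = 0.6222 km/s.
Circular speed at r₂: v₂ = √(μ/r₂) = 1.1006 km/s.
Transfer-orbit speed at r₂: v_a = √[μ(2/r₂ − 1/a_t)] = 0.67740 km/s.
Second burn Δv₂ = |v₂ − v_a| = 0.4232 km/s.
Total Δv = Δv₁ + Δv₂ = 1.045 km/s.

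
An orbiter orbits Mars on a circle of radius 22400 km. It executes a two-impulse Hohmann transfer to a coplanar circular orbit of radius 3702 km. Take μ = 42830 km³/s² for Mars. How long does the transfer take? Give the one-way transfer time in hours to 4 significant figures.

t = 6.287 hours

Semi-major axis of the transfer orbit: a_t = (22400 + 3702)/2 = 13051 km.
Transfer time t = π√(a_t³/μ) = π√((13051)³ / 42830) = 22633 s.
Converting: 22633 s ÷ 3600 s/hour = 6.287 hours.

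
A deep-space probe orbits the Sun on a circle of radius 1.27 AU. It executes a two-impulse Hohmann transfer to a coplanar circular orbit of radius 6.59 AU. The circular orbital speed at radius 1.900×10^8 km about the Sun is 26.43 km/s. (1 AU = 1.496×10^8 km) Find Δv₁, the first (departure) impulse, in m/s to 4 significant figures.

From the circular-orbit relation v² = μ/r at r = 1.900×10^8 km: μ = v²r = (26.43)² × 1.900×10^8 = 1.32724×10^11 km³/s².
In km: r₁ = 1.27 × 1.496×10^8 = 1.89992×10^8 km; r₂ = 6.59 × 1.496×10^8 = 9.85864×10^8 km.
Transfer-ellipse semi-major axis a_t = (r₁ + r₂)/2 = (1.89992×10^8 + 9.85864×10^8)/2 = 5.87928×10^8 km.
Circular speed at r = 1.89992×10^8 km: v_c = √(μ/r) = 26.431 km/s.
Transfer-orbit speed at the same r (vis-viva, a = a_t): v_t = √[μ(2/r − 1/a_t)] = 34.226 km/s.
Δv₁ = |v_t − v_c| = |34.226 − 26.431| = 7.795 km/s.

Δv₁ = 7795 m/s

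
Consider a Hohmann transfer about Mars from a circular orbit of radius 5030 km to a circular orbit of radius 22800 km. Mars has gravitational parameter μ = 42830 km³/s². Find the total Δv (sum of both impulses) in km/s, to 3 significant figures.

Δv = 1.36 km/s

Semi-major axis of the transfer orbit: a_t = (5030 + 22800)/2 = 13915 km.
At r₁ the circular-orbit speed is v₁ = √(μ/r₁) = 2.9180 km/s.
On the transfer ellipse at r₁, vis-viva equation gives v_p = √[μ(2/r₁ − 1/a_t)] = 3.7352 km/s.
First burn Δv₁ = |v_p − v₁| = 0.8172 km/s.
At r₂, v₂ = √(μ/r₂) = 1.37059 km/s.
Transfer-orbit speed at r₂: v_a = √[μ(2/r₂ − 1/a_t)] = 0.824041 km/s.
Second burn Δv₂ = |v₂ − v_a| = 0.5465 km/s.
Total Δv = Δv₁ + Δv₂ = 1.364 km/s.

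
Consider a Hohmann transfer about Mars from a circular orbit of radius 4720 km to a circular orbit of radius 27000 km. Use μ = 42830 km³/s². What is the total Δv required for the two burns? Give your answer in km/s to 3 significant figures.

Transfer-ellipse semi-major axis a_t = (r₁ + r₂)/2 = (4720 + 27000)/2 = 15860 km.
At r₁ the circular-orbit speed is v₁ = √(μ/r₁) = 3.012 km/s.
Transfer-orbit speed at r₁ (v² = μ(2/r − 1/a)): v_p = √[μ(2/r₁ − 1/a_t)] = 3.930 km/s.
First burn Δv₁ = |v_p − v₁| = 0.9180 km/s.
Circular speed at r₂: v₂ = √(μ/r₂) = 1.2595 km/s.
Transfer-orbit speed at r₂: v_a = √[μ(2/r₂ − 1/a_t)] = 0.68709 km/s.
Second burn Δv₂ = |v₂ − v_a| = 0.5724 km/s.
Δv = Δv₁ + Δv₂ = 0.9180 + 0.5724 = 1.490 km/s.

Δv = 1.49 km/s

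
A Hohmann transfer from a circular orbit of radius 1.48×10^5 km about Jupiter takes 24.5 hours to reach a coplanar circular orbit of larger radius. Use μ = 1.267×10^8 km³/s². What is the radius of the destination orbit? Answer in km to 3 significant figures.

Transfer time t = 24.5 hours = 88200 s, and t = π√(a_t³/μ).
So a_t = (μ t²/π²)^(1/3) = (1.267×10^8 × (88200)² / π²)^(1/3) = 4.6395×10^5 km.
Since a_t = (r₁ + r₂)/2, r₂ = 2a_t − r₁ = 2×4.6395×10^5 − 1.480×10^5 = 7.799×10^5 km.

r₂ = 7.80×10^5 km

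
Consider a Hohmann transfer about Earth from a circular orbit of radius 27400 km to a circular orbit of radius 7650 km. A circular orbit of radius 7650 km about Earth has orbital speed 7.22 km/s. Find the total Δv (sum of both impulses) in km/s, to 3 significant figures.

Δv = 3.10 km/s

From the circular-orbit relation v² = μ/r at r = 7650 km: μ = v²r = (7.22)² × 7650 = 3.98782×10^5 km³/s².
The Hohmann ellipse has a_t = (r₁ + r₂)/2 = 17525 km.
At r₁ the circular-orbit speed is v₁ = √(μ/r₁) = 3.815 km/s.
On the transfer ellipse at r₁, vis-viva equation gives v_a = √[μ(2/r₁ − 1/a_t)] = 2.521 km/s.
First burn Δv₁ = |v_a − v₁| = 1.294 km/s.
Circular speed at r₂: v₂ = √(μ/r₂) = 7.220 km/s.
Transfer-orbit speed at r₂: v_p = √[μ(2/r₂ − 1/a_t)] = 9.028 km/s.
Second burn Δv₂ = |v₂ − v_p| = 1.808 km/s.
Total Δv = Δv₁ + Δv₂ = 3.102 km/s.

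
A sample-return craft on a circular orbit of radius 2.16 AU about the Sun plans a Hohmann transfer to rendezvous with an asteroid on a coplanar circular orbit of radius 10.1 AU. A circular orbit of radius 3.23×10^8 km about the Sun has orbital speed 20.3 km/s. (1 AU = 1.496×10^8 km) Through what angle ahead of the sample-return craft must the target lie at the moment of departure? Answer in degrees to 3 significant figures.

φ = 94.9°

From the circular-orbit relation v² = μ/r at r = 3.23×10^8 km: μ = v²r = (20.3)² × 3.23×10^8 = 1.33105×10^11 km³/s².
In km: r₁ = 2.16 × 1.496×10^8 = 3.23136×10^8 km; r₂ = 10.1 × 1.496×10^8 = 1.51096×10^9 km.
Transfer-ellipse semi-major axis a_t = (r₁ + r₂)/2 = (3.23136×10^8 + 1.51096×10^9)/2 = 9.17048×10^8 km.
The half-period of the transfer ellipse is t = π√(a_t³/μ) = 2.39134×10^8 s.
Target angular speed ω₂ = √(μ/r₂³) = 6.21181×10^-9 rad/s.
Angle swept by the target during transfer: ω₂·t = 1.4855 rad = 85.11°.
The sample-return craft traverses 180° on the transfer ellipse, so the target must lead by 180° − 85.11° = 94.9°.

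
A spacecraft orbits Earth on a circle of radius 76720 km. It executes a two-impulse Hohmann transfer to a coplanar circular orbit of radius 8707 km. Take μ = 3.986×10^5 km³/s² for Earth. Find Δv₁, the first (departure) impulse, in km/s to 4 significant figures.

Δv₁ = 1.250 km/s

Semi-major axis of the transfer orbit: a_t = (76720 + 8707)/2 = 42713.5 km.
On the circular orbit at r = 76720 km, v_c = √(μ/r) = 2.279 km/s.
Vis-viva on the transfer ellipse at r = 76720 km gives v_t = √[μ(2/r − 1/a_t)] = 1.029 km/s.
Δv₁ = |v_t − v_c| = |1.029 − 2.279| = 1.250 km/s.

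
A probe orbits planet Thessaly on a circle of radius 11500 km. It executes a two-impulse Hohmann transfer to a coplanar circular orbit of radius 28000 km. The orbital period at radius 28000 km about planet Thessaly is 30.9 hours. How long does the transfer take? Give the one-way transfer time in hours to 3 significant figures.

From Kepler's third law T² = 4π²r³/μ at r = 28000 km, T = 30.9 hours = 30.9 × 3600 s = 1.1124×10^5 s: μ = 4π²r³/T² = 70034.5 km³/s².
Semi-major axis of the transfer orbit: a_t = (11500 + 28000)/2 = 19750 km.
Half the transfer-orbit period gives t = π√(a_t³/μ) = 32950 s.
Converting: 32950 s ÷ 3600 s/hour = 9.15 hours.

t = 9.15 hours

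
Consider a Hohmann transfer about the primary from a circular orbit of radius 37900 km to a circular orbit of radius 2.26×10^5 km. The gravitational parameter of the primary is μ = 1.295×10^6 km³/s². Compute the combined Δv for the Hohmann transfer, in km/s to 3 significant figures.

Semi-major axis of the transfer orbit: a_t = (37900 + 2.260×10^5)/2 = 1.3195×10^5 km.
Circular speed at r₁: v₁ = √(μ/r₁) = √(1.295×10^6/37900) = 5.845414 km/s.
On the transfer ellipse at r₁, v² = μ(2/r − 1/a) gives v_p = √[μ(2/r₁ − 1/a_t)] = 7.650059 km/s.
First burn Δv₁ = |v_p − v₁| = 1.804645 km/s.
At r₂, v₂ = √(μ/r₂) = 2.393760 km/s.
Transfer-orbit speed at r₂: v_a = √[μ(2/r₂ − 1/a_t)] = 1.282908 km/s.
Second burn Δv₂ = |v₂ − v_a| = 1.110852 km/s.
Total Δv = Δv₁ + Δv₂ = 2.915 km/s.

Δv = 2.92 km/s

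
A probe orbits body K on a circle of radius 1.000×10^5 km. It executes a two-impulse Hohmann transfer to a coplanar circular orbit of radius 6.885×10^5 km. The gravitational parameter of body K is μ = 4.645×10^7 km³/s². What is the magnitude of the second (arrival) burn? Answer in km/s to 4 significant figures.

Δv₂ = 4.077 km/s

Transfer-ellipse semi-major axis a_t = (r₁ + r₂)/2 = (1.000×10^5 + 6.885×10^5)/2 = 3.9425×10^5 km.
On the circular orbit at r = 6.885×10^5 km, v_c = √(μ/r) = 8.214 km/s.
Transfer-orbit speed at the same r (vis-viva, a = a_t): v_t = √[μ(2/r − 1/a_t)] = 4.137 km/s.
Δv₂ = |v_t − v_c| = |4.137 − 8.214| = 4.077 km/s.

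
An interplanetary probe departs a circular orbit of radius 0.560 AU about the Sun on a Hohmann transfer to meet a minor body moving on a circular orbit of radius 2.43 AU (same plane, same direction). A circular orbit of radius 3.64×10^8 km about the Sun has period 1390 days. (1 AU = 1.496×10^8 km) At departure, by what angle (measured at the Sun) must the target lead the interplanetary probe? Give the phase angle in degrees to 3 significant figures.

From Kepler's third law T² = 4π²r³/μ at r = 3.64×10^8 km, T = 1390 days = 1390 × 86400 s = 1.20096×10^8 s: μ = 4π²r³/T² = 1.32010×10^11 km³/s².
In km: r₁ = 0.560 × 1.496×10^8 = 8.3776×10^7 km; r₂ = 2.43 × 1.496×10^8 = 3.63528×10^8 km.
Transfer-ellipse semi-major axis a_t = (r₁ + r₂)/2 = (8.3776×10^7 + 3.63528×10^8)/2 = 2.23652×10^8 km.
Transfer time t = π√(a_t³/μ) = 2.892×10^7 s.
Target angular speed ω₂ = √(μ/r₂³) = 5.242×10^-8 rad/s.
Angle swept by the target during transfer: ω₂·t = 1.516 rad = 86.86°.
The interplanetary probe traverses 180° on the transfer ellipse, so the target must lead by 180° − 86.86° = 93.1°.

φ = 93.1°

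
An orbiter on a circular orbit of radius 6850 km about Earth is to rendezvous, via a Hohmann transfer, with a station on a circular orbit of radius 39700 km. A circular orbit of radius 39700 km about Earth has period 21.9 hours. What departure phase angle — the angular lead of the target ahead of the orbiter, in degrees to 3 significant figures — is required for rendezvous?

From Kepler's third law T² = 4π²r³/μ at r = 39700 km, T = 21.9 hours = 21.9 × 3600 s = 78840 s: μ = 4π²r³/T² = 3.97409×10^5 km³/s².
Semi-major axis of the transfer orbit: a_t = (6850 + 39700)/2 = 23275 km.
Transfer time t = π√(a_t³/μ) = 17696 s.
Target angular speed ω₂ = √(μ/r₂³) = 7.9695×10^-5 rad/s.
Angle swept by the target during transfer: ω₂·t = 1.4103 rad = 80.80°.
Arrival is 180° from departure on the ellipse, so φ = 180° − 80.80° = 99.2°.

φ = 99.2°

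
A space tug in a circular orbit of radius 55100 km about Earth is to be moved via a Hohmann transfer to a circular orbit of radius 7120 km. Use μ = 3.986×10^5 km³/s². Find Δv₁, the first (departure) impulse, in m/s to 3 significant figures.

Δv₁ = 1400 m/s

Transfer-ellipse semi-major axis a_t = (r₁ + r₂)/2 = (55100 + 7120)/2 = 31110 km.
Circular speed at r = 55100 km: v_c = √(μ/r) = 2.690 km/s.
Transfer-orbit speed at the same r (vis-viva, a = a_t): v_t = √[μ(2/r − 1/a_t)] = 1.287 km/s.
Δv₁ = |v_t − v_c| = |1.287 − 2.690| = 1.403 km/s.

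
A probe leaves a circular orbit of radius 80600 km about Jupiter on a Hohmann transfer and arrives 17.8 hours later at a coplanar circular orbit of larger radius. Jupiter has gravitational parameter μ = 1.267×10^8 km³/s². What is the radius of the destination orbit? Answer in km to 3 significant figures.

Transfer time t = 17.8 hours = 64080 s, and t = π√(a_t³/μ).
So a_t = (μ t²/π²)^(1/3) = (1.267×10^8 × (64080)² / π²)^(1/3) = 3.7495×10^5 km.
Since a_t = (r₁ + r₂)/2, r₂ = 2a_t − r₁ = 2×3.7495×10^5 − 80600 = 6.693×10^5 km.

r₂ = 6.69×10^5 km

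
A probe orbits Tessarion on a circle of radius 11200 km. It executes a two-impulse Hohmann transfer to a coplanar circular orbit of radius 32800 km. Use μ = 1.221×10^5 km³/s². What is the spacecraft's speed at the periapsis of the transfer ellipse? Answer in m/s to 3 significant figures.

v = 4030 m/s

Transfer-ellipse semi-major axis a_t = (r₁ + r₂)/2 = (11200 + 32800)/2 = 22000 km.
The periapsis of the transfer ellipse is at r = 11200 km.
Applying v² = μ(2/r − 1/a_t): v = 4.032 km/s.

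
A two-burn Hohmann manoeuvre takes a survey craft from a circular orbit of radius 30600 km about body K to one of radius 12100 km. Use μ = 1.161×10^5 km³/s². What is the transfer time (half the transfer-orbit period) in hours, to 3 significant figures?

Semi-major axis of the transfer orbit: a_t = (30600 + 12100)/2 = 21350 km.
By Kepler's third law the transfer-orbit period is T = 2π√(a_t³/μ), so t = T/2 = 28760 s.
Converting: 28760 s ÷ 3600 s/hour = 7.99 hours.

t = 7.99 hours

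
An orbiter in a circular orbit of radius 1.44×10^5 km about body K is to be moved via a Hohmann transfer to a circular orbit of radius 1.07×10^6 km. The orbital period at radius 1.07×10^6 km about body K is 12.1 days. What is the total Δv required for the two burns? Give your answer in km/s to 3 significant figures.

Δv = 9.04 km/s

From Kepler's third law T² = 4π²r³/μ at r = 1.07×10^6 km, T = 12.1 days = 12.1 × 86400 s = 1.04544×10^6 s: μ = 4π²r³/T² = 4.42500×10^7 km³/s².
Semi-major axis of the transfer orbit: a_t = (1.440×10^5 + 1.070×10^6)/2 = 6.070×10^5 km.
Circular speed at r₁: v₁ = √(μ/r₁) = √(4.42500×10^7/1.440×10^5) = 17.530 km/s.
On the transfer ellipse at r₁, vis-viva equation gives v_p = √[μ(2/r₁ − 1/a_t)] = 23.274 km/s.
First burn Δv₁ = |v_p − v₁| = 5.744 km/s.
Circular speed at r₂: v₂ = √(μ/r₂) = 6.431 km/s.
Transfer-orbit speed at r₂: v_a = √[μ(2/r₂ − 1/a_t)] = 3.132 km/s.
Second burn Δv₂ = |v₂ − v_a| = 3.299 km/s.
Δv = Δv₁ + Δv₂ = 5.744 + 3.299 = 9.043 km/s.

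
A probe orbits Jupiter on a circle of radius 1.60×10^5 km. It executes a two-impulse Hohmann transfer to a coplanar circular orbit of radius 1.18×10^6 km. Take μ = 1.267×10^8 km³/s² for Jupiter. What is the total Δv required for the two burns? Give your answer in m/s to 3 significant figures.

Δv = 14500 m/s

Semi-major axis of the transfer orbit: a_t = (1.600×10^5 + 1.180×10^6)/2 = 6.700×10^5 km.
Circular speed at r₁: v₁ = √(μ/r₁) = √(1.267×10^8/1.600×10^5) = 28.140 km/s.
On the transfer ellipse at r₁, v² = μ(2/r − 1/a) gives v_p = √[μ(2/r₁ − 1/a_t)] = 37.345 km/s.
First burn Δv₁ = |v_p − v₁| = 9.205 km/s.
Circular speed at r₂: v₂ = √(μ/r₂) = 10.362 km/s.
Transfer-orbit speed at r₂: v_a = √[μ(2/r₂ − 1/a_t)] = 5.0637 km/s.
Second burn Δv₂ = |v₂ − v_a| = 5.298 km/s.
Total Δv = Δv₁ + Δv₂ = 14.50 km/s.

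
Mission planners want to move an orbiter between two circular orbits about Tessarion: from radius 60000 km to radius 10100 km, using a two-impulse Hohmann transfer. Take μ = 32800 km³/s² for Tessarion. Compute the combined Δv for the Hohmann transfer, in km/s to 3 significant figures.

The Hohmann ellipse has a_t = (r₁ + r₂)/2 = 35050 km.
At r₁ the circular-orbit speed is v₁ = √(μ/r₁) = 0.7394 km/s.
Transfer-orbit speed at r₁ (vis-viva): v_a = √[μ(2/r₁ − 1/a_t)] = 0.3969 km/s.
First burn Δv₁ = |v_a − v₁| = 0.3425 km/s.
At r₂, v₂ = √(μ/r₂) = 1.8021 km/s.
Transfer-orbit speed at r₂: v_p = √[μ(2/r₂ − 1/a_t)] = 2.3578 km/s.
Second burn Δv₂ = |v₂ − v_p| = 0.5557 km/s.
Total Δv = Δv₁ + Δv₂ = 0.8982 km/s.

Δv = 0.898 km/s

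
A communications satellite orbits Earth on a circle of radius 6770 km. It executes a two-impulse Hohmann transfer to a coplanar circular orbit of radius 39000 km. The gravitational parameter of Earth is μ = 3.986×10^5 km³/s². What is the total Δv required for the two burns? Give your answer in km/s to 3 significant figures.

Transfer-ellipse semi-major axis a_t = (r₁ + r₂)/2 = (6770 + 39000)/2 = 22885 km.
At r₁ the circular-orbit speed is v₁ = √(μ/r₁) = 7.6732 km/s.
On the transfer ellipse at r₁, vis-viva gives v_p = √[μ(2/r₁ − 1/a_t)] = 10.017 km/s.
First burn Δv₁ = |v_p − v₁| = 2.344 km/s.
Circular speed at r₂: v₂ = √(μ/r₂) = 3.197 km/s.
Transfer-orbit speed at r₂: v_a = √[μ(2/r₂ − 1/a_t)] = 1.739 km/s.
Second burn Δv₂ = |v₂ − v_a| = 1.458 km/s.
Δv = Δv₁ + Δv₂ = 2.344 + 1.458 = 3.802 km/s.

Δv = 3.80 km/s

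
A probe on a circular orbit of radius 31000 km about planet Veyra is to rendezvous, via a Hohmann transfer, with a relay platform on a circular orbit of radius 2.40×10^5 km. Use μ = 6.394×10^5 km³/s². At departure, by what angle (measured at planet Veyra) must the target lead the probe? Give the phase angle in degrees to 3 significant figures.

The Hohmann ellipse has a_t = (r₁ + r₂)/2 = 1.355×10^5 km.
The half-period of the transfer ellipse is t = π√(a_t³/μ) = 1.9596×10^5 s.
Target angular speed ω₂ = √(μ/r₂³) = 6.8009×10^-6 rad/s.
Angle swept by the target during transfer: ω₂·t = 1.3327 rad = 76.36°.
The probe traverses 180° on the transfer ellipse, so the target must lead by 180° − 76.36° = 104°.

φ = 104°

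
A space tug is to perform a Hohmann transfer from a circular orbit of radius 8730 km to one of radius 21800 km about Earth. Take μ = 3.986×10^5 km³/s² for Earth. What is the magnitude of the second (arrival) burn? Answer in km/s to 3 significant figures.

Transfer-ellipse semi-major axis a_t = (r₁ + r₂)/2 = (8730 + 21800)/2 = 15265 km.
Circular speed at r = 21800 km: v_c = √(μ/r) = 4.276 km/s.
Transfer-orbit speed at the same r (vis-viva, a = a_t): v_t = √[μ(2/r − 1/a_t)] = 3.234 km/s.
Δv₂ = |v_t − v_c| = |3.234 − 4.276| = 1.042 km/s.

Δv₂ = 1.04 km/s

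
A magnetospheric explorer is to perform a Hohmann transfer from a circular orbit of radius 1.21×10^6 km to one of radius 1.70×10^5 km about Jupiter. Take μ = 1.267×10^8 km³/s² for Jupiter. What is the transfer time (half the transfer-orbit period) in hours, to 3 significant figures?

The Hohmann ellipse has a_t = (r₁ + r₂)/2 = 6.900×10^5 km.
Transfer time t = π√(a_t³/μ) = π√((6.900×10^5)³ / 1.267×10^8) = 1.600×10^5 s.
Converting: 1.600×10^5 s ÷ 3600 s/hour = 44.4 hours.

t = 44.4 hours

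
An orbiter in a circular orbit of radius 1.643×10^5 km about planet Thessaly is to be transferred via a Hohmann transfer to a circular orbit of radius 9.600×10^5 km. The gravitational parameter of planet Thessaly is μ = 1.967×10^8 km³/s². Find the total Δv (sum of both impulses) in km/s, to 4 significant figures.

Δv = 17.19 km/s

Transfer-ellipse semi-major axis a_t = (r₁ + r₂)/2 = (1.643×10^5 + 9.600×10^5)/2 = 5.6215×10^5 km.
At r₁ the circular-orbit speed is v₁ = √(μ/r₁) = 34.601 km/s.
On the transfer ellipse at r₁, vis-viva equation gives v_p = √[μ(2/r₁ − 1/a_t)] = 45.216 km/s.
First burn Δv₁ = |v_p − v₁| = 10.615 km/s.
At r₂, v₂ = √(μ/r₂) = 14.31418 km/s.
Transfer-orbit speed at r₂: v_a = √[μ(2/r₂ − 1/a_t)] = 7.738544 km/s.
Second burn Δv₂ = |v₂ − v_a| = 6.5756 km/s.
Δv = Δv₁ + Δv₂ = 10.615 + 6.5756 = 17.19 km/s.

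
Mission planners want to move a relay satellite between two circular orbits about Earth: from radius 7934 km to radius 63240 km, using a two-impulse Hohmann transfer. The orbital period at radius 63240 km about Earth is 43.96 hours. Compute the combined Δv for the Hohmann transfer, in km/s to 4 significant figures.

From Kepler's third law T² = 4π²r³/μ at r = 63240 km, T = 43.96 hours = 43.96 × 3600 s = 1.58256×10^5 s: μ = 4π²r³/T² = 3.98671×10^5 km³/s².
Transfer-ellipse semi-major axis a_t = (r₁ + r₂)/2 = (7934 + 63240)/2 = 35587 km.
At r₁ the circular-orbit speed is v₁ = √(μ/r₁) = 7.089 km/s.
Transfer-orbit speed at r₁ (vis-viva): v_p = √[μ(2/r₁ − 1/a_t)] = 9.450 km/s.
First burn Δv₁ = |v_p − v₁| = 2.361 km/s.
Circular speed at r₂: v₂ = √(μ/r₂) = 2.511 km/s.
Transfer-orbit speed at r₂: v_a = √[μ(2/r₂ − 1/a_t)] = 1.186 km/s.
Second burn Δv₂ = |v₂ − v_a| = 1.325 km/s.
Total Δv = Δv₁ + Δv₂ = 3.686 km/s.

Δv = 3.686 km/s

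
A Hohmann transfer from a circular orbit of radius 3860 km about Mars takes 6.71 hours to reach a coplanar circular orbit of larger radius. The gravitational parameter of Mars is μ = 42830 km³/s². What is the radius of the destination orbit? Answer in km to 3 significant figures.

r₂ = 23400 km

Transfer time t = 6.71 hours = 24156 s, and t = π√(a_t³/μ).
So a_t = (μ t²/π²)^(1/3) = (42830 × (24156)² / π²)^(1/3) = 13630 km.
Since a_t = (r₁ + r₂)/2, r₂ = 2a_t − r₁ = 2×13630 − 3860 = 23400 km.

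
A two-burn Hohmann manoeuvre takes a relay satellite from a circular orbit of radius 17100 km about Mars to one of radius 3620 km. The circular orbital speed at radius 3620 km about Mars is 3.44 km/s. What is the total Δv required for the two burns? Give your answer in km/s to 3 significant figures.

Δv = 1.63 km/s

From the circular-orbit relation v² = μ/r at r = 3620 km: μ = v²r = (3.44)² × 3620 = 42837.6 km³/s².
Transfer-ellipse semi-major axis a_t = (r₁ + r₂)/2 = (17100 + 3620)/2 = 10360 km.
At r₁ the circular-orbit speed is v₁ = √(μ/r₁) = 1.5828 km/s.
Transfer-orbit speed at r₁ (vis-viva equation): v_a = √[μ(2/r₁ − 1/a_t)] = 0.93560 km/s.
First burn Δv₁ = |v_a − v₁| = 0.6472 km/s.
At r₂, v₂ = √(μ/r₂) = 3.4400 km/s.
Transfer-orbit speed at r₂: v_p = √[μ(2/r₂ − 1/a_t)] = 4.4195 km/s.
Second burn Δv₂ = |v₂ − v_p| = 0.9795 km/s.
Δv = Δv₁ + Δv₂ = 0.6472 + 0.9795 = 1.627 km/s.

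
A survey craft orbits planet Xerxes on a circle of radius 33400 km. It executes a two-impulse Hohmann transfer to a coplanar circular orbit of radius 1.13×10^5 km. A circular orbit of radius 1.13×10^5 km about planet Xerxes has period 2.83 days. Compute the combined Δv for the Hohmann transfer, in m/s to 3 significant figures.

From Kepler's third law T² = 4π²r³/μ at r = 1.13×10^5 km, T = 2.83 days = 2.83 × 86400 s = 2.44512×10^5 s: μ = 4π²r³/T² = 9.52785×10^5 km³/s².
The Hohmann ellipse has a_t = (r₁ + r₂)/2 = 73200 km.
Circular speed at r₁: v₁ = √(μ/r₁) = √(9.52785×10^5/33400) = 5.341 km/s.
Transfer-orbit speed at r₁ (vis-viva): v_p = √[μ(2/r₁ − 1/a_t)] = 6.636 km/s.
First burn Δv₁ = |v_p − v₁| = 1.295 km/s.
At r₂, v₂ = √(μ/r₂) = 2.9037 km/s.
Transfer-orbit speed at r₂: v_a = √[μ(2/r₂ − 1/a_t)] = 1.9614 km/s.
Second burn Δv₂ = |v₂ − v_a| = 0.9423 km/s.
Total Δv = Δv₁ + Δv₂ = 2.237 km/s.

Δv = 2240 m/s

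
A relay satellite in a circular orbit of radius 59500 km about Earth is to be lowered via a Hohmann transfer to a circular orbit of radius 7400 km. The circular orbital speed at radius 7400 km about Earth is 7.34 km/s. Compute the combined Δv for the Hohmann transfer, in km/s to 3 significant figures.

Δv = 3.82 km/s

From the circular-orbit relation v² = μ/r at r = 7400 km: μ = v²r = (7.34)² × 7400 = 3.98679×10^5 km³/s².
The Hohmann ellipse has a_t = (r₁ + r₂)/2 = 33450 km.
Circular speed at r₁: v₁ = √(μ/r₁) = √(3.98679×10^5/59500) = 2.589 km/s.
On the transfer ellipse at r₁, vis-viva gives v_a = √[μ(2/r₁ − 1/a_t)] = 1.218 km/s.
First burn Δv₁ = |v_a − v₁| = 1.371 km/s.
At r₂, v₂ = √(μ/r₂) = 7.340 km/s.
Transfer-orbit speed at r₂: v_p = √[μ(2/r₂ − 1/a_t)] = 9.789 km/s.
Second burn Δv₂ = |v₂ − v_p| = 2.449 km/s.
Δv = Δv₁ + Δv₂ = 1.371 + 2.449 = 3.820 km/s.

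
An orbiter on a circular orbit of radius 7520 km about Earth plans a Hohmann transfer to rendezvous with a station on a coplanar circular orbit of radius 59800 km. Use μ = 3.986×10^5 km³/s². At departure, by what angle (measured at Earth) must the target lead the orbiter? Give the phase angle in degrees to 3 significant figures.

Transfer-ellipse semi-major axis a_t = (r₁ + r₂)/2 = (7520 + 59800)/2 = 33660 km.
Transfer time t = π√(a_t³/μ) = 30729 s.
Target angular speed ω₂ = √(μ/r₂³) = 4.3173×10^-5 rad/s.
Angle swept by the target during transfer: ω₂·t = 1.3267 rad = 76.01°.
Arrival is 180° from departure on the ellipse, so φ = 180° − 76.01° = 104°.

φ = 104°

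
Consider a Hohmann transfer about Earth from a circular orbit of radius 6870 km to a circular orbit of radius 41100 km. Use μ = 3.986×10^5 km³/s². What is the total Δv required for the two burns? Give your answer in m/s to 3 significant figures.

Δv = 3800 m/s

Semi-major axis of the transfer orbit: a_t = (6870 + 41100)/2 = 23985 km.
At r₁ the circular-orbit speed is v₁ = √(μ/r₁) = 7.617111 km/s.
On the transfer ellipse at r₁, v² = μ(2/r − 1/a) gives v_p = √[μ(2/r₁ − 1/a_t)] = 9.971060 km/s.
First burn Δv₁ = |v_p − v₁| = 2.3539 km/s.
Circular speed at r₂: v₂ = √(μ/r₂) = 3.1142 km/s.
Transfer-orbit speed at r₂: v_a = √[μ(2/r₂ − 1/a_t)] = 1.6667 km/s.
Second burn Δv₂ = |v₂ − v_a| = 1.4475 km/s.
Δv = Δv₁ + Δv₂ = 2.3539 + 1.4475 = 3.801 km/s.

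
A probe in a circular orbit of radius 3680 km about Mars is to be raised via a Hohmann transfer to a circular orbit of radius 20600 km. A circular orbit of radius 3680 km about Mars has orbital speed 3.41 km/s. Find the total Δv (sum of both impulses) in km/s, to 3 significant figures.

From the circular-orbit relation v² = μ/r at r = 3680 km: μ = v²r = (3.41)² × 3680 = 42791.4 km³/s².
Semi-major axis of the transfer orbit: a_t = (3680 + 20600)/2 = 12140 km.
At r₁ the circular-orbit speed is v₁ = √(μ/r₁) = 3.410 km/s.
Transfer-orbit speed at r₁ (v² = μ(2/r − 1/a)): v_p = √[μ(2/r₁ − 1/a_t)] = 4.442 km/s.
First burn Δv₁ = |v_p − v₁| = 1.032 km/s.
Circular speed at r₂: v₂ = √(μ/r₂) = 1.44127 km/s.
Transfer-orbit speed at r₂: v_a = √[μ(2/r₂ − 1/a_t)] = 0.793522 km/s.
Second burn Δv₂ = |v₂ − v_a| = 0.6477 km/s.
Δv = Δv₁ + Δv₂ = 1.032 + 0.6477 = 1.680 km/s.

Δv = 1.68 km/s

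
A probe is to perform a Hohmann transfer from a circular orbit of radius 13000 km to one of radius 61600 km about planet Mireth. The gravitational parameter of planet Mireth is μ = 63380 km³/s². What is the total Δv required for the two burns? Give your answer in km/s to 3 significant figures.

The Hohmann ellipse has a_t = (r₁ + r₂)/2 = 37300 km.
Circular speed at r₁: v₁ = √(μ/r₁) = √(63380/13000) = 2.2080 km/s.
Transfer-orbit speed at r₁ (vis-viva): v_p = √[μ(2/r₁ − 1/a_t)] = 2.8375 km/s.
First burn Δv₁ = |v_p − v₁| = 0.6295 km/s.
Circular speed at r₂: v₂ = √(μ/r₂) = 1.0143 km/s.
Transfer-orbit speed at r₂: v_a = √[μ(2/r₂ − 1/a_t)] = 0.59883 km/s.
Second burn Δv₂ = |v₂ − v_a| = 0.4155 km/s.
Δv = Δv₁ + Δv₂ = 0.6295 + 0.4155 = 1.045 km/s.

Δv = 1.05 km/s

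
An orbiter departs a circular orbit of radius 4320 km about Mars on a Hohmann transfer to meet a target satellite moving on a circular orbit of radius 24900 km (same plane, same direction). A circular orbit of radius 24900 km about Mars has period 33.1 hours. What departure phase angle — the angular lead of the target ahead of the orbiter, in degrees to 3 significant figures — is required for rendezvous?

From Kepler's third law T² = 4π²r³/μ at r = 24900 km, T = 33.1 hours = 33.1 × 3600 s = 1.1916×10^5 s: μ = 4π²r³/T² = 42923.7 km³/s².
The Hohmann ellipse has a_t = (r₁ + r₂)/2 = 14610 km.
The half-period of the transfer ellipse is t = π√(a_t³/μ) = 26780 s.
The target's mean motion on its circular orbit is ω₂ = √(μ/r₂³) = 5.273×10^-5 rad/s.
Angle swept by the target during transfer: ω₂·t = 1.412 rad = 80.90°.
The orbiter traverses 180° on the transfer ellipse, so the target must lead by 180° − 80.90° = 99.1°.

φ = 99.1°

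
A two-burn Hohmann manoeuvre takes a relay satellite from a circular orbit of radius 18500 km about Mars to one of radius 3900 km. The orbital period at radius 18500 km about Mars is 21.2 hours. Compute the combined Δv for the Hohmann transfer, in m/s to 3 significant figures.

Δv = 1570 m/s

From Kepler's third law T² = 4π²r³/μ at r = 18500 km, T = 21.2 hours = 21.2 × 3600 s = 76320 s: μ = 4π²r³/T² = 42913.9 km³/s².
The Hohmann ellipse has a_t = (r₁ + r₂)/2 = 11200 km.
At r₁ the circular-orbit speed is v₁ = √(μ/r₁) = 1.523 km/s.
Transfer-orbit speed at r₁ (vis-viva): v_a = √[μ(2/r₁ − 1/a_t)] = 0.8987 km/s.
First burn Δv₁ = |v_a − v₁| = 0.6243 km/s.
At r₂, v₂ = √(μ/r₂) = 3.3172 km/s.
Transfer-orbit speed at r₂: v_p = √[μ(2/r₂ − 1/a_t)] = 4.2633 km/s.
Second burn Δv₂ = |v₂ − v_p| = 0.9461 km/s.
Total Δv = Δv₁ + Δv₂ = 1.570 km/s.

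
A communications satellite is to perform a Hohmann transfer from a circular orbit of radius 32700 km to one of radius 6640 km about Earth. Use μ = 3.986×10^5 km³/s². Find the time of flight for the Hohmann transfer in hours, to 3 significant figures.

t = 3.81 hours

The Hohmann ellipse has a_t = (r₁ + r₂)/2 = 19670 km.
Half the transfer-orbit period gives t = π√(a_t³/μ) = 13730 s.
Converting: 13730 s ÷ 3600 s/hour = 3.81 hours.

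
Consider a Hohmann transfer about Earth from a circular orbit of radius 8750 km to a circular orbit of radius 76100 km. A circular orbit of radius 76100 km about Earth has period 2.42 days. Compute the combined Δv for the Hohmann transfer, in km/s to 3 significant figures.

Δv = 3.54 km/s

From Kepler's third law T² = 4π²r³/μ at r = 76100 km, T = 2.42 days = 2.42 × 86400 s = 2.09088×10^5 s: μ = 4π²r³/T² = 3.97975×10^5 km³/s².
The Hohmann ellipse has a_t = (r₁ + r₂)/2 = 42425 km.
Circular speed at r₁: v₁ = √(μ/r₁) = √(3.97975×10^5/8750) = 6.7441 km/s.
On the transfer ellipse at r₁, vis-viva equation gives v_p = √[μ(2/r₁ − 1/a_t)] = 9.0324 km/s.
First burn Δv₁ = |v_p − v₁| = 2.2883 km/s.
Circular speed at r₂: v₂ = √(μ/r₂) = 2.28684 km/s.
Transfer-orbit speed at r₂: v_a = √[μ(2/r₂ − 1/a_t)] = 1.03855 km/s.
Second burn Δv₂ = |v₂ − v_a| = 1.2483 km/s.
Δv = Δv₁ + Δv₂ = 2.2883 + 1.2483 = 3.537 km/s.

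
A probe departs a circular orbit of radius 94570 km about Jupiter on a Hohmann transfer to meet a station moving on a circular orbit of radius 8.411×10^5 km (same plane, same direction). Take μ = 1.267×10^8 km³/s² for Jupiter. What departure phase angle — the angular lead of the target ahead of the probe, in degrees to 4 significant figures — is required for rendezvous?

The Hohmann ellipse has a_t = (r₁ + r₂)/2 = 4.67835×10^5 km.
The half-period of the transfer ellipse is t = π√(a_t³/μ) = 89310 s.
The target's mean motion on its circular orbit is ω₂ = √(μ/r₂³) = 1.4592×10^-5 rad/s.
Angle swept by the target during transfer: ω₂·t = 1.3032 rad = 74.67°.
The probe traverses 180° on the transfer ellipse, so the target must lead by 180° − 74.67° = 105.3°.

φ = 105.3°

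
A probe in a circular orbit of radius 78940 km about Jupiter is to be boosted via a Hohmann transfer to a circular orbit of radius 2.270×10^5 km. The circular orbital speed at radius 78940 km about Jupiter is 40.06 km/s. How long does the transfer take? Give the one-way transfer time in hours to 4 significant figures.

From the circular-orbit relation v² = μ/r at r = 78940 km: μ = v²r = (40.06)² × 78940 = 1.26683×10^8 km³/s².
Transfer-ellipse semi-major axis a_t = (r₁ + r₂)/2 = (78940 + 2.270×10^5)/2 = 1.5297×10^5 km.
By Kepler's third law the transfer-orbit period is T = 2π√(a_t³/μ), so t = T/2 = 16700 s.
Converting: 16700 s ÷ 3600 s/hour = 4.639 hours.

t = 4.639 hours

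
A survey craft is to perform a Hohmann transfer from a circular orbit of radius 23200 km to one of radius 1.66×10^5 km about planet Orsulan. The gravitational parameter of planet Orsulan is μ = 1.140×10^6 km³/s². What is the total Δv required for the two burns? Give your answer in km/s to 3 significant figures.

Δv = 3.60 km/s

The Hohmann ellipse has a_t = (r₁ + r₂)/2 = 94600 km.
Circular speed at r₁: v₁ = √(μ/r₁) = √(1.140×10^6/23200) = 7.010 km/s.
On the transfer ellipse at r₁, vis-viva equation gives v_p = √[μ(2/r₁ − 1/a_t)] = 9.286 km/s.
First burn Δv₁ = |v_p − v₁| = 2.276 km/s.
At r₂, v₂ = √(μ/r₂) = 2.621 km/s.
Transfer-orbit speed at r₂: v_a = √[μ(2/r₂ − 1/a_t)] = 1.298 km/s.
Second burn Δv₂ = |v₂ − v_a| = 1.323 km/s.
Δv = Δv₁ + Δv₂ = 2.276 + 1.323 = 3.599 km/s.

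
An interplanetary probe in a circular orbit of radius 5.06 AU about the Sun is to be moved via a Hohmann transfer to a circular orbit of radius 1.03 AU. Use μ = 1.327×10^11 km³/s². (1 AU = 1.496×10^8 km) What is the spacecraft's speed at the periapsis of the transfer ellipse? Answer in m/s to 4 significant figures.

v = 37830 m/s

In km: r₁ = 5.06 × 1.496×10^8 = 7.56976×10^8 km; r₂ = 1.03 × 1.496×10^8 = 1.54088×10^8 km.
Transfer-ellipse semi-major axis a_t = (r₁ + r₂)/2 = (7.56976×10^8 + 1.54088×10^8)/2 = 4.55532×10^8 km.
The periapsis of the transfer ellipse is at r = 1.54088×10^8 km.
Applying v² = μ(2/r − 1/a_t): v = 37.83 km/s.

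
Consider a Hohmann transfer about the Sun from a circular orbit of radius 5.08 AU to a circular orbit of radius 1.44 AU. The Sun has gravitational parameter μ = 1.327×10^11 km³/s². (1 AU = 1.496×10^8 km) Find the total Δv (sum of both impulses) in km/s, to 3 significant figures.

In km: r₁ = 5.08 × 1.496×10^8 = 7.59968×10^8 km; r₂ = 1.44 × 1.496×10^8 = 2.15424×10^8 km.
Semi-major axis of the transfer orbit: a_t = (7.59968×10^8 + 2.15424×10^8)/2 = 4.87696×10^8 km.
At r₁ the circular-orbit speed is v₁ = √(μ/r₁) = 13.2141 km/s.
Transfer-orbit speed at r₁ (vis-viva equation): v_a = √[μ(2/r₁ − 1/a_t)] = 8.78234 km/s.
First burn Δv₁ = |v_a − v₁| = 4.4318 km/s.
At r₂, v₂ = √(μ/r₂) = 24.8192 km/s.
Transfer-orbit speed at r₂: v_p = √[μ(2/r₂ − 1/a_t)] = 30.9821 km/s.
Second burn Δv₂ = |v₂ − v_p| = 6.1629 km/s.
Δv = Δv₁ + Δv₂ = 4.4318 + 6.1629 = 10.59 km/s.

Δv = 10.6 km/s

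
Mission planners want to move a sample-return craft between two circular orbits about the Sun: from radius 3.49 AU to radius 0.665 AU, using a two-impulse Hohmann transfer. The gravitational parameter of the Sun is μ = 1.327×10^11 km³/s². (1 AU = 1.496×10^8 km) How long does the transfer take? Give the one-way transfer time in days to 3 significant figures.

In km: r₁ = 3.49 × 1.496×10^8 = 5.22104×10^8 km; r₂ = 0.665 × 1.496×10^8 = 9.9484×10^7 km.
The Hohmann ellipse has a_t = (r₁ + r₂)/2 = 3.10794×10^8 km.
By Kepler's third law the transfer-orbit period is T = 2π√(a_t³/μ), so t = T/2 = 4.725×10^7 s.
Converting: 4.725×10^7 s ÷ 86400 s/day = 547 days.

t = 547 days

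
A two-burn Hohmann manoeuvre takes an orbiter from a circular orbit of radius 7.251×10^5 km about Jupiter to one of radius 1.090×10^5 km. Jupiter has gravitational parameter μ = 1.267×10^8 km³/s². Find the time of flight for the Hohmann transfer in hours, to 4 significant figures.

t = 20.88 hours

The Hohmann ellipse has a_t = (r₁ + r₂)/2 = 4.1705×10^5 km.
By Kepler's third law the transfer-orbit period is T = 2π√(a_t³/μ), so t = T/2 = 75170 s.
Converting: 75170 s ÷ 3600 s/hour = 20.88 hours.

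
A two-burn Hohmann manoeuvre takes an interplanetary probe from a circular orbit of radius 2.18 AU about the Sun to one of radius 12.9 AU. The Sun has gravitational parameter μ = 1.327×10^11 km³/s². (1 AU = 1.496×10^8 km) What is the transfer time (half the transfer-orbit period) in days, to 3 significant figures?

t = 3780 days

In km: r₁ = 2.18 × 1.496×10^8 = 3.26128×10^8 km; r₂ = 12.9 × 1.496×10^8 = 1.92984×10^9 km.
The Hohmann ellipse has a_t = (r₁ + r₂)/2 = 1.127984×10^9 km.
Transfer time t = π√(a_t³/μ) = π√((1.127984×10^9)³ / 1.327×10^11) = 3.267×10^8 s.
Converting: 3.267×10^8 s ÷ 86400 s/day = 3780 days.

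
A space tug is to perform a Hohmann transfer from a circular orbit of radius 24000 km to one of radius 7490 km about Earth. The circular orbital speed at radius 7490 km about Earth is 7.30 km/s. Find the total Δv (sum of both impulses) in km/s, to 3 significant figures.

Δv = 2.98 km/s

From the circular-orbit relation v² = μ/r at r = 7490 km: μ = v²r = (7.30)² × 7490 = 3.99142×10^5 km³/s².
The Hohmann ellipse has a_t = (r₁ + r₂)/2 = 15745 km.
At r₁ the circular-orbit speed is v₁ = √(μ/r₁) = 4.078 km/s.
Transfer-orbit speed at r₁ (vis-viva equation): v_a = √[μ(2/r₁ − 1/a_t)] = 2.813 km/s.
First burn Δv₁ = |v_a − v₁| = 1.265 km/s.
At r₂, v₂ = √(μ/r₂) = 7.300 km/s.
Transfer-orbit speed at r₂: v_p = √[μ(2/r₂ − 1/a_t)] = 9.013 km/s.
Second burn Δv₂ = |v₂ − v_p| = 1.713 km/s.
Δv = Δv₁ + Δv₂ = 1.265 + 1.713 = 2.978 km/s.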